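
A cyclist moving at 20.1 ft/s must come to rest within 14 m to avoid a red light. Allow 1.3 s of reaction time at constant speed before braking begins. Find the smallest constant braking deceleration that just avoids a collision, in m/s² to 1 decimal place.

Required deceleration ≈ 3.1 m/s²

20.1 ft/s × 0.3048 = 6.1265 m/s.
Distance covered during reaction = 6.1265 × 1.3 = 7.964 m.
Distance available for braking: 14 − 7.964 = 6.036 m.
v² = 2a·d ⇒ a = v²/(2d) = 6.1265² / (2 × 6.036) = 37.534 / 12.072 = 3.1092 m/s².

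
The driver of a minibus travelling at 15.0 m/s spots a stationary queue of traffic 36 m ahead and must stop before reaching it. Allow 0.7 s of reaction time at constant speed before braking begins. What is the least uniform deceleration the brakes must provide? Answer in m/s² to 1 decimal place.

Required deceleration ≈ 4.4 m/s²

Distance covered during reaction = 15.0000 × 0.7 = 10.500 m.
Distance available for braking: 36 − 10.500 = 25.500 m.
v² = 2a·d ⇒ a = v²/(2d) = 15.0000² / (2 × 25.500) = 225.000 / 51.000 = 4.4118 m/s².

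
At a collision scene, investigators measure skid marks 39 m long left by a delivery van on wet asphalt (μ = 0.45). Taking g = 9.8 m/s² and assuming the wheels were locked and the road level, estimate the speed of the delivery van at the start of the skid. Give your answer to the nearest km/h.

Initial speed ≈ 67 km/h

Deceleration a = μg = 0.45 × 9.8 = 4.410 m/s².
v = √(2a·d) = √(2 × 4.410 × 39) = √343.980 = 18.5467 m/s.
= 18.5467 × 3.6 = 66.768 km/h.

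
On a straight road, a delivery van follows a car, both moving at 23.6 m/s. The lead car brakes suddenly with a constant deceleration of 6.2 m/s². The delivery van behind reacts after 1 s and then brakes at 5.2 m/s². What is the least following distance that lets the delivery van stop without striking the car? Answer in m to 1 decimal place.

Leader travels v²/(2a_L) = 556.960 / 12.400 = 44.916 m before stopping.
Follower covers v·t_r = 23.6000 × 1 = 23.600 m while reacting, then v²/(2a_F) = 556.960 / 10.400 = 53.554 m while braking, for a total of 23.600 + 53.554 = 77.154 m.
Since a_F ≤ a_L and the follower starts braking later, the follower is never slower than the leader, so the closest approach is when both have stopped.
Minimum gap = 77.154 − 44.916 = 32.238 m.

Minimum gap ≈ 32.2 m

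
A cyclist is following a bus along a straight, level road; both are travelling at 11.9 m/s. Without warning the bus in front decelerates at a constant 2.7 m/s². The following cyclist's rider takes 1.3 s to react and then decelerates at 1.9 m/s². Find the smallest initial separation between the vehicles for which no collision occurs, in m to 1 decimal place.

Minimum gap ≈ 26.5 m

Leader travels v²/(2a_L) = 141.610 / 5.400 = 26.224 m before stopping.
Follower covers v·t_r = 11.9000 × 1.3 = 15.470 m while reacting, then v²/(2a_F) = 141.610 / 3.800 = 37.266 m while braking, for a total of 15.470 + 37.266 = 52.736 m.
Since a_F ≤ a_L and the follower starts braking later, the follower is never slower than the leader, so the closest approach is when both have stopped.
Minimum gap = 52.736 − 26.224 = 26.512 m.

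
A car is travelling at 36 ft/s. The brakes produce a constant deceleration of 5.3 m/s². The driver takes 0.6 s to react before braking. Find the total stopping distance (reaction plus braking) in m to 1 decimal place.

Total stopping distance ≈ 17.9 m

36 ft/s × 0.3048 = 10.9728 m/s.
Reaction distance = v·t_r = 10.9728 × 0.6 = 6.584 m.
Braking distance = v²/(2a) = 10.9728² / (2 × 5.300) = 120.402 / 10.600 = 11.359 m.
Total = 6.584 + 11.359 = 17.943 m.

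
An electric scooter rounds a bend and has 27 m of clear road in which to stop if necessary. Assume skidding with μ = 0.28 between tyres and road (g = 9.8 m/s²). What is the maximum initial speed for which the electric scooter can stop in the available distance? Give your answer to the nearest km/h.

Maximum speed ≈ 44 km/h

a = μg = 0.28 × 9.8 = 2.744 m/s².
v²/(2a) = d ⇒ v = √(2 × 2.744 × 27) = √148.18 = 12.1729 m/s.
12.1729 m/s × 3.6 = 43.822 km/h.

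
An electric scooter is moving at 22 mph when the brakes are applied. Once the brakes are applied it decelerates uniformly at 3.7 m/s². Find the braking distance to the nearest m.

Braking distance ≈ 13 m

22 mph × 0.44704 = 9.8349 m/s.
Braking distance = v²/(2a) = 9.8349² / (2 × 3.700) = 96.725 / 7.400 = 13.071 m.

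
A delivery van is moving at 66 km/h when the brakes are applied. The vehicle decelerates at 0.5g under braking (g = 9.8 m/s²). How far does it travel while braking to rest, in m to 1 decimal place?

66 km/h ÷ 3.6 = 18.3333 m/s.
a = 0.5 × 9.8 = 4.900 m/s².
Braking distance = v²/(2a) = 18.3333² / (2 × 4.900) = 336.110 / 9.800 = 34.297 m.

Braking distance ≈ 34.3 m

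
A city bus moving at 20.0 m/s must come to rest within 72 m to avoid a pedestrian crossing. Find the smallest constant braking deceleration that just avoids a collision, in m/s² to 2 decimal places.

v² = 2a·d ⇒ a = v²/(2d) = 20.0000² / (2 × 72.000) = 400.000 / 144.000 = 2.7778 m/s².

Required deceleration ≈ 2.78 m/s²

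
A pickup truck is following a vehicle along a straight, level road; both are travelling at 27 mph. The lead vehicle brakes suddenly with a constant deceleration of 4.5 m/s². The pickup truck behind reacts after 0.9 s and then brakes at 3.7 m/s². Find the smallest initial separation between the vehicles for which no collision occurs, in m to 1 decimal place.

27 mph × 0.44704 = 12.0701 m/s.
Leader travels v²/(2a_L) = 145.687 / 9.000 = 16.187 m before stopping.
Follower covers v·t_r = 12.0701 × 0.9 = 10.863 m while reacting, then v²/(2a_F) = 145.687 / 7.400 = 19.687 m while braking, for a total of 10.863 + 19.687 = 30.550 m.
Since a_F ≤ a_L and the follower starts braking later, the follower is never slower than the leader, so the closest approach is when both have stopped.
Minimum gap = 30.550 − 16.187 = 14.363 m.

Minimum gap ≈ 14.4 m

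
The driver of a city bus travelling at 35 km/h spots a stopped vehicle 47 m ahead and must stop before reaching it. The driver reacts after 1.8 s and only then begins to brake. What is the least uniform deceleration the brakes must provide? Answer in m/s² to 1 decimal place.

Required deceleration ≈ 1.6 m/s²

35 km/h ÷ 3.6 = 9.7222 m/s.
Distance covered during reaction = 9.7222 × 1.8 = 17.500 m.
Distance available for braking: 47 − 17.500 = 29.500 m.
v² = 2a·d ⇒ a = v²/(2d) = 9.7222² / (2 × 29.500) = 94.521 / 59.000 = 1.6021 m/s².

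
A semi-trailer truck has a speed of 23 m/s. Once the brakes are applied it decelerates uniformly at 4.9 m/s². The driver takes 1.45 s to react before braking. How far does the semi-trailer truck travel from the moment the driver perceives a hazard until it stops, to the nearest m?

Total stopping distance ≈ 87 m

Reaction distance = v·t_r = 23.0000 × 1.45 = 33.350 m.
Braking distance = v²/(2a) = 23.0000² / (2 × 4.900) = 529.000 / 9.800 = 53.980 m.
Total = 33.350 + 53.980 = 87.330 m.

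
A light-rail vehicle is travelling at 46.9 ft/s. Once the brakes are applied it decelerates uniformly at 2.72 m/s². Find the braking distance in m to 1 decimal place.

46.9 ft/s × 0.3048 = 14.2951 m/s.
Braking distance = v²/(2a) = 14.2951² / (2 × 2.720) = 204.350 / 5.440 = 37.564 m.

Braking distance ≈ 37.6 m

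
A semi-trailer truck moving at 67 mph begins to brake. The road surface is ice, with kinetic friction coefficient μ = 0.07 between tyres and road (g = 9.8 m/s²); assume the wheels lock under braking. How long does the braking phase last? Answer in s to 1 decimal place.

67 mph × 0.44704 = 29.9517 m/s.
a = μg = 0.07 × 9.8 = 0.686 m/s².
Braking time = v/a = 29.9517 / 0.686 = 43.661 s.

Braking time ≈ 43.7 s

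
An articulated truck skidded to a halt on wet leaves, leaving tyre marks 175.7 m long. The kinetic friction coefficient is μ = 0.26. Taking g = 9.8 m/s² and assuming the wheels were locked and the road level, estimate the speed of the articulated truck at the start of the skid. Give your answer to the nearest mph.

Initial speed ≈ 67 mph

Deceleration a = μg = 0.26 × 9.8 = 2.548 m/s².
v = √(2a·d) = √(2 × 2.548 × 175.7) = √895.367 = 29.9227 m/s.
= 29.9227 ÷ 0.44704 = 66.935 mph.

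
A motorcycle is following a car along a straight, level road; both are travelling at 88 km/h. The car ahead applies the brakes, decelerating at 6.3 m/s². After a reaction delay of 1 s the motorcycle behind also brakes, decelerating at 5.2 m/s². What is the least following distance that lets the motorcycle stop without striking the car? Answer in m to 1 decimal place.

88 km/h ÷ 3.6 = 24.4444 m/s.
Leader travels v²/(2a_L) = 597.529 / 12.600 = 47.423 m before stopping.
Follower covers v·t_r = 24.4444 × 1 = 24.444 m while reacting, then v²/(2a_F) = 597.529 / 10.400 = 57.455 m while braking, for a total of 24.444 + 57.455 = 81.899 m.
Since a_F ≤ a_L and the follower starts braking later, the follower is never slower than the leader, so the closest approach is when both have stopped.
Minimum gap = 81.899 − 47.423 = 34.476 m.

Minimum gap ≈ 34.5 m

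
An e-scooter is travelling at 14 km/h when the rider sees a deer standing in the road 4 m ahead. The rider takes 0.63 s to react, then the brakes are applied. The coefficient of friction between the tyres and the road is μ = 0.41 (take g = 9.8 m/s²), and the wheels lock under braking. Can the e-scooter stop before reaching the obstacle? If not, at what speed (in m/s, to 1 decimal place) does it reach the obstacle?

No — it strikes the obstacle at 1.6 m/s

14 km/h ÷ 3.6 = 3.8889 m/s.
a = μg = 0.41 × 9.8 = 4.018 m/s².
Reaction distance = 3.8889 × 0.63 = 2.450 m.
Braking distance needed to stop: v²/(2a) = 15.124 / 8.036 = 1.882 m, so total needed = 2.450 + 1.882 = 4.332 m > 4 m — it cannot stop.
Distance remaining when braking begins: 4 − 2.450 = 1.550 m.
v² = v₀² − 2a·d = 15.124 − 2 × 4.018 × 1.550 = 2.668 m²/s².
v = √2.668 = 1.633 m/s.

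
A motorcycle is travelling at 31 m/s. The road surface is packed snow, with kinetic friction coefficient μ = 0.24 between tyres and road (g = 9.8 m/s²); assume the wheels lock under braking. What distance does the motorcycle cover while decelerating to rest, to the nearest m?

Braking distance ≈ 204 m

a = μg = 0.24 × 9.8 = 2.352 m/s².
Braking distance = v²/(2a) = 31.0000² / (2 × 2.352) = 961.000 / 4.704 = 204.294 m.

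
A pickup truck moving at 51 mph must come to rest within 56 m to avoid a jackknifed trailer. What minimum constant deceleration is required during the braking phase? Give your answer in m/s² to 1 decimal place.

Required deceleration ≈ 4.6 m/s²

51 mph × 0.44704 = 22.7990 m/s.
v² = 2a·d ⇒ a = v²/(2d) = 22.7990² / (2 × 56.000) = 519.794 / 112.000 = 4.6410 m/s².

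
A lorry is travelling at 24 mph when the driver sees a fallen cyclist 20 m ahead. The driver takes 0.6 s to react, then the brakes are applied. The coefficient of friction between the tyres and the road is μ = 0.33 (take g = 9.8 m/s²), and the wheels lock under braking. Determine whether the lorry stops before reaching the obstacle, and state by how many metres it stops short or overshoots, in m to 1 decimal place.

24 mph × 0.44704 = 10.7290 m/s.
a = μg = 0.33 × 9.8 = 3.234 m/s².
Reaction distance = 10.7290 × 0.6 = 6.437 m.
Braking distance = v²/(2a) = 115.111 / 6.468 = 17.797 m.
Total stopping distance = 6.437 + 17.797 = 24.234 m, vs 20 m available — it cannot stop in time and overshoots by 24.234 − 20 = 4.234 m.

No — it overshoots by 4.2 m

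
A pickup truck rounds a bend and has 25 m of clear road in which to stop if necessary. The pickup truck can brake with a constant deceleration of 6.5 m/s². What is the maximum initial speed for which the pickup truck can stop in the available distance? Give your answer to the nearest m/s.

v²/(2a) = d ⇒ v = √(2 × 6.500 × 25) = √325.00 = 18.0278 m/s.

Maximum speed ≈ 18 m/s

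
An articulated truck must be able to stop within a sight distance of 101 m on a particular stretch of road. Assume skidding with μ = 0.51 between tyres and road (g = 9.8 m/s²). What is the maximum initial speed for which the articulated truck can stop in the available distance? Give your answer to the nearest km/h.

Maximum speed ≈ 114 km/h

a = μg = 0.51 × 9.8 = 4.998 m/s².
v²/(2a) = d ⇒ v = √(2 × 4.998 × 101) = √1009.60 = 31.7742 m/s.
31.7742 m/s × 3.6 = 114.387 km/h.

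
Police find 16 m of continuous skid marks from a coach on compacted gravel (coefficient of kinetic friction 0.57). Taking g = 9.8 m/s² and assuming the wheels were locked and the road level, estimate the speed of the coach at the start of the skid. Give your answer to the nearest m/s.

Initial speed ≈ 13 m/s

Deceleration a = μg = 0.57 × 9.8 = 5.586 m/s².
v = √(2a·d) = √(2 × 5.586 × 16) = √178.752 = 13.3698 m/s.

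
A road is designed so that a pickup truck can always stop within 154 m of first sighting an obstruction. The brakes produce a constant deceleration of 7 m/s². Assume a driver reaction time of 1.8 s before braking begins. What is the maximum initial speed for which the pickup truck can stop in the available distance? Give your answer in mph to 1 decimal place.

Stopping distance: v·t_r + v²/(2a) = 154 with t_r = 1.8 s and a = 7.000 m/s².
So v² + 25.200 v − 2156.00 = 0.
Positive root: v = −a·t_r + √((a·t_r)² + 2a·d) = −12.600 + √(158.760 + 2156.00) = 35.5120 m/s.
35.5120 m/s ÷ 0.44704 = 79.438 mph.

Maximum speed ≈ 79.4 mph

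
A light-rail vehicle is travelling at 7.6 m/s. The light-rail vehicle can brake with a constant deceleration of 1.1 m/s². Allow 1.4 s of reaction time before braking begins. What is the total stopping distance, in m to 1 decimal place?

Total stopping distance ≈ 36.9 m

Reaction distance = v·t_r = 7.6000 × 1.4 = 10.640 m.
Braking distance = v²/(2a) = 7.6000² / (2 × 1.100) = 57.760 / 2.200 = 26.255 m.
Total = 10.640 + 26.255 = 36.895 m.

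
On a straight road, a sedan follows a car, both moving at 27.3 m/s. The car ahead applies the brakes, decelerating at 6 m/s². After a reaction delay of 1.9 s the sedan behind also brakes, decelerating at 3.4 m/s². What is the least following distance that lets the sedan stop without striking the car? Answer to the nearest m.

Minimum gap ≈ 99 m

Leader travels v²/(2a_L) = 745.290 / 12.000 = 62.107 m before stopping.
Follower covers v·t_r = 27.3000 × 1.9 = 51.870 m while reacting, then v²/(2a_F) = 745.290 / 6.800 = 109.601 m while braking, for a total of 51.870 + 109.601 = 161.471 m.
Since a_F ≤ a_L and the follower starts braking later, the follower is never slower than the leader, so the closest approach is when both have stopped.
Minimum gap = 161.471 − 62.107 = 99.364 m.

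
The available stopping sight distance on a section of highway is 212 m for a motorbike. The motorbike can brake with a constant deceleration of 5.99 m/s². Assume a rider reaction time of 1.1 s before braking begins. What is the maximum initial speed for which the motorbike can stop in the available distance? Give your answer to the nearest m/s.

Stopping distance: v·t_r + v²/(2a) = 212 with t_r = 1.1 s and a = 5.990 m/s².
So v² + 13.178 v − 2539.76 = 0.
Positive root: v = −a·t_r + √((a·t_r)² + 2a·d) = −6.589 + √(43.415 + 2539.76) = 44.2359 m/s.

Maximum speed ≈ 44 m/s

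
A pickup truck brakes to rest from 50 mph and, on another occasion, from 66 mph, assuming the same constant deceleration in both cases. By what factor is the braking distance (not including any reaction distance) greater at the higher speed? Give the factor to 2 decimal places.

Factor ≈ 1.74

Braking distance d = v²/(2a), so with a fixed, d ∝ v².
Factor = (66/50)² = 1.3200² = 1.7424.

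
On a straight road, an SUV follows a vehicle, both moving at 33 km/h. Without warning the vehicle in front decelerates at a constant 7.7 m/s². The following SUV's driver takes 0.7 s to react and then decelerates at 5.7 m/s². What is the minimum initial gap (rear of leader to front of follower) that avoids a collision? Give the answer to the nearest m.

Minimum gap ≈ 8 m

33 km/h ÷ 3.6 = 9.1667 m/s.
Leader travels v²/(2a_L) = 84.028 / 15.400 = 5.456 m before stopping.
Follower covers v·t_r = 9.1667 × 0.7 = 6.417 m while reacting, then v²/(2a_F) = 84.028 / 11.400 = 7.371 m while braking, for a total of 6.417 + 7.371 = 13.788 m.
Since a_F ≤ a_L and the follower starts braking later, the follower is never slower than the leader, so the closest approach is when both have stopped.
Minimum gap = 13.788 − 5.456 = 8.332 m.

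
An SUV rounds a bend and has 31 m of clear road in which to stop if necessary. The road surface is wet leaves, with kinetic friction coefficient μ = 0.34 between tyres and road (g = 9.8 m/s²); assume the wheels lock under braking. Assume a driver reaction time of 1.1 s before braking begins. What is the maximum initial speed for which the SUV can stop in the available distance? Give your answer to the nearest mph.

Maximum speed ≈ 25 mph

a = μg = 0.34 × 9.8 = 3.332 m/s².
Stopping distance: v·t_r + v²/(2a) = 31 with t_r = 1.1 s and a = 3.332 m/s².
So v² + 7.330 v − 206.58 = 0.
Positive root: v = −a·t_r + √((a·t_r)² + 2a·d) = −3.665 + √(13.432 + 206.58) = 11.1678 m/s.
11.1678 m/s ÷ 0.44704 = 24.982 mph.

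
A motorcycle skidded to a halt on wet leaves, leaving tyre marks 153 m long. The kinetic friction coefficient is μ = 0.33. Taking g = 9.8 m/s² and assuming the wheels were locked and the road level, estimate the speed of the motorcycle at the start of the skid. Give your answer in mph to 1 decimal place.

Initial speed ≈ 70.4 mph

Deceleration a = μg = 0.33 × 9.8 = 3.234 m/s².
v = √(2a·d) = √(2 × 3.234 × 153) = √989.604 = 31.4580 m/s.
= 31.4580 ÷ 0.44704 = 70.370 mph.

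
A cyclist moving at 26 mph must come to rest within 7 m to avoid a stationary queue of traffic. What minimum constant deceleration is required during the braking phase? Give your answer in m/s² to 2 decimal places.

Required deceleration ≈ 9.65 m/s²

26 mph × 0.44704 = 11.6230 m/s.
v² = 2a·d ⇒ a = v²/(2d) = 11.6230² / (2 × 7.000) = 135.094 / 14.000 = 9.6496 m/s².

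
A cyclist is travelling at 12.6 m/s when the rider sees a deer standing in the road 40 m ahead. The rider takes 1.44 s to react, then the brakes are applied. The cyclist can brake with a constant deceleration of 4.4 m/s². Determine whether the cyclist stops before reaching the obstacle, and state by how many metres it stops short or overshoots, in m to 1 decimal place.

Reaction distance = 12.6000 × 1.44 = 18.144 m.
Braking distance = v²/(2a) = 158.760 / 8.800 = 18.041 m.
Total stopping distance = 18.144 + 18.041 = 36.185 m, vs 40 m available — it stops with 40 − 36.185 = 3.815 m to spare.

Yes — it stops 3.8 m short of the obstacle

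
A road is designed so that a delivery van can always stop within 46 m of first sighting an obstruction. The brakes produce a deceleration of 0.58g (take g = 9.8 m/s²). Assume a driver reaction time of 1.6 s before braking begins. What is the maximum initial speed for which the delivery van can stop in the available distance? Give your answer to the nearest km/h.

Maximum speed ≈ 56 km/h

a = 0.58 × 9.8 = 5.684 m/s².
Stopping distance: v·t_r + v²/(2a) = 46 with t_r = 1.6 s and a = 5.684 m/s².
So v² + 18.189 v − 522.93 = 0.
Positive root: v = −a·t_r + √((a·t_r)² + 2a·d) = −9.094 + √(82.701 + 522.93) = 15.5156 m/s.
15.5156 m/s × 3.6 = 55.856 km/h.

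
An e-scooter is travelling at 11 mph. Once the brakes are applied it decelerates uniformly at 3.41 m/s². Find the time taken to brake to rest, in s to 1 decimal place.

11 mph × 0.44704 = 4.9174 m/s.
Braking time = v/a = 4.9174 / 3.410 = 1.442 s.

Braking time ≈ 1.4 s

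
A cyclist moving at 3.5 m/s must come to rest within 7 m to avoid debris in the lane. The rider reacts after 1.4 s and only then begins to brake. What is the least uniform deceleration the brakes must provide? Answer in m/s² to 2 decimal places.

Required deceleration ≈ 2.92 m/s²

Distance covered during reaction = 3.5000 × 1.4 = 4.900 m.
Distance available for braking: 7 − 4.900 = 2.100 m.
v² = 2a·d ⇒ a = v²/(2d) = 3.5000² / (2 × 2.100) = 12.250 / 4.200 = 2.9167 m/s².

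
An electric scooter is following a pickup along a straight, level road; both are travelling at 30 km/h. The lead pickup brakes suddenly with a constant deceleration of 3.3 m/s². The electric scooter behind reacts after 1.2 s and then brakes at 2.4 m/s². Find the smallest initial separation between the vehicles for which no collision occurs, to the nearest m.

30 km/h ÷ 3.6 = 8.3333 m/s.
Leader travels v²/(2a_L) = 69.444 / 6.600 = 10.522 m before stopping.
Follower covers v·t_r = 8.3333 × 1.2 = 10.000 m while reacting, then v²/(2a_F) = 69.444 / 4.800 = 14.468 m while braking, for a total of 10.000 + 14.468 = 24.468 m.
Since a_F ≤ a_L and the follower starts braking later, the follower is never slower than the leader, so the closest approach is when both have stopped.
Minimum gap = 24.468 − 10.522 = 13.946 m.

Minimum gap ≈ 14 m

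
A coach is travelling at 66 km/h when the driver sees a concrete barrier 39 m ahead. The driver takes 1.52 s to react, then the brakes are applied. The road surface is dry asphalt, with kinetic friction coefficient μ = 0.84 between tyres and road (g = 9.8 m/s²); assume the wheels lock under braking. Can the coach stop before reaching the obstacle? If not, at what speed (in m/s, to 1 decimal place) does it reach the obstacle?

No — it strikes the obstacle at 12.4 m/s

66 km/h ÷ 3.6 = 18.3333 m/s.
a = μg = 0.84 × 9.8 = 8.232 m/s².
Reaction distance = 18.3333 × 1.52 = 27.867 m.
Braking distance needed to stop: v²/(2a) = 336.110 / 16.464 = 20.415 m, so total needed = 27.867 + 20.415 = 48.282 m > 39 m — it cannot stop.
Distance remaining when braking begins: 39 − 27.867 = 11.133 m.
v² = v₀² − 2a·d = 336.110 − 2 × 8.232 × 11.133 = 152.816 m²/s².
v = √152.816 = 12.362 m/s.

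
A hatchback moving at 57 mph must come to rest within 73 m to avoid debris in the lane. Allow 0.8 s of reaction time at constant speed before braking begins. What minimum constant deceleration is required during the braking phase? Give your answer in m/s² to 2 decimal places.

57 mph × 0.44704 = 25.4813 m/s.
Distance covered during reaction = 25.4813 × 0.8 = 20.385 m.
Distance available for braking: 73 − 20.385 = 52.615 m.
v² = 2a·d ⇒ a = v²/(2d) = 25.4813² / (2 × 52.615) = 649.297 / 105.230 = 6.1703 m/s².

Required deceleration ≈ 6.17 m/s²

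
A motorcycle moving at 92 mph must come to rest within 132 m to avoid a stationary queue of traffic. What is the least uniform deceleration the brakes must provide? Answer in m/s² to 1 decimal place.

92 mph × 0.44704 = 41.1277 m/s.
v² = 2a·d ⇒ a = v²/(2d) = 41.1277² / (2 × 132.000) = 1691.488 / 264.000 = 6.4072 m/s².

Required deceleration ≈ 6.4 m/s²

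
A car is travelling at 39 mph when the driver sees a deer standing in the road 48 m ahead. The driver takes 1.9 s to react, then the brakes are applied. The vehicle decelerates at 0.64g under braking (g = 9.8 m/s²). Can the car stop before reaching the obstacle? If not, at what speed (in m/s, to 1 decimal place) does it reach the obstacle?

No — it strikes the obstacle at 10.8 m/s

39 mph × 0.44704 = 17.4346 m/s.
a = 0.64 × 9.8 = 6.272 m/s².
Reaction distance = 17.4346 × 1.9 = 33.126 m.
Braking distance needed to stop: v²/(2a) = 303.965 / 12.544 = 24.232 m, so total needed = 33.126 + 24.232 = 57.358 m > 48 m — it cannot stop.
Distance remaining when braking begins: 48 − 33.126 = 14.874 m.
v² = v₀² − 2a·d = 303.965 − 2 × 6.272 × 14.874 = 117.386 m²/s².
v = √117.386 = 10.834 m/s.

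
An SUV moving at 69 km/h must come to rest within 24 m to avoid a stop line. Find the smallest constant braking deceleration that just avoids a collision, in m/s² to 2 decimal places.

Required deceleration ≈ 7.65 m/s²

69 km/h ÷ 3.6 = 19.1667 m/s.
v² = 2a·d ⇒ a = v²/(2d) = 19.1667² / (2 × 24.000) = 367.362 / 48.000 = 7.6534 m/s².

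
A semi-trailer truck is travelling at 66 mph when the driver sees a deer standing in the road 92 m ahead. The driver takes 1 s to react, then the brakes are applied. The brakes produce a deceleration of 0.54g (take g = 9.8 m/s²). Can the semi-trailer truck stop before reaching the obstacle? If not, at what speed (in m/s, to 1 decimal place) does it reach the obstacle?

66 mph × 0.44704 = 29.5046 m/s.
a = 0.54 × 9.8 = 5.292 m/s².
Reaction distance = 29.5046 × 1 = 29.505 m.
Braking distance needed to stop: v²/(2a) = 870.521 / 10.584 = 82.249 m, so total needed = 29.505 + 82.249 = 111.754 m > 92 m — it cannot stop.
Distance remaining when braking begins: 92 − 29.505 = 62.495 m.
v² = v₀² − 2a·d = 870.521 − 2 × 5.292 × 62.495 = 209.074 m²/s².
v = √209.074 = 14.459 m/s.

No — it strikes the obstacle at 14.5 m/s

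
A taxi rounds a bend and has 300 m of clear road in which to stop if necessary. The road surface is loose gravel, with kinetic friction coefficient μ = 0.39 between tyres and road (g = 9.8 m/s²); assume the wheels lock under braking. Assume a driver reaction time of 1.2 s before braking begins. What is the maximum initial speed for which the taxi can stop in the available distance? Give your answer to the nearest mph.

Maximum speed ≈ 97 mph

a = μg = 0.39 × 9.8 = 3.822 m/s².
Stopping distance: v·t_r + v²/(2a) = 300 with t_r = 1.2 s and a = 3.822 m/s².
So v² + 9.173 v − 2293.20 = 0.
Positive root: v = −a·t_r + √((a·t_r)² + 2a·d) = −4.586 + √(21.031 + 2293.20) = 43.5205 m/s.
43.5205 m/s ÷ 0.44704 = 97.353 mph.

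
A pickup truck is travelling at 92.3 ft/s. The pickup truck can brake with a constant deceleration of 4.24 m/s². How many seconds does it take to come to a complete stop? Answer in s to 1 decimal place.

Braking time ≈ 6.6 s

92.3 ft/s × 0.3048 = 28.1330 m/s.
Braking time = v/a = 28.1330 / 4.240 = 6.635 s.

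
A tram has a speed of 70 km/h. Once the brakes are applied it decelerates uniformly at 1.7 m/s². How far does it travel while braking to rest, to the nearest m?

Braking distance ≈ 111 m

70 km/h ÷ 3.6 = 19.4444 m/s.
Braking distance = v²/(2a) = 19.4444² / (2 × 1.700) = 378.085 / 3.400 = 111.201 m.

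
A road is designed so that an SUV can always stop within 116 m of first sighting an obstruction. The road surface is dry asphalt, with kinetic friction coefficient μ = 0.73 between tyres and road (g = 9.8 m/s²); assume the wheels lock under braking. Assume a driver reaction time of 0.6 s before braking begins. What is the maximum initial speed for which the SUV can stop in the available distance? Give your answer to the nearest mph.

Maximum speed ≈ 82 mph

a = μg = 0.73 × 9.8 = 7.154 m/s².
Stopping distance: v·t_r + v²/(2a) = 116 with t_r = 0.6 s and a = 7.154 m/s².
So v² + 8.585 v − 1659.73 = 0.
Positive root: v = −a·t_r + √((a·t_r)² + 2a·d) = −4.292 + √(18.421 + 1659.73) = 36.6732 m/s.
36.6732 m/s ÷ 0.44704 = 82.036 mph.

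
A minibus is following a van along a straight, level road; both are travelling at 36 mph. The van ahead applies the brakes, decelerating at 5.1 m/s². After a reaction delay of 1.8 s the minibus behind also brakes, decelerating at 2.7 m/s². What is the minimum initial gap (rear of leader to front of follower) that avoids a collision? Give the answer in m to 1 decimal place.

Minimum gap ≈ 51.5 m

36 mph × 0.44704 = 16.0934 m/s.
Leader travels v²/(2a_L) = 258.998 / 10.200 = 25.392 m before stopping.
Follower covers v·t_r = 16.0934 × 1.8 = 28.968 m while reacting, then v²/(2a_F) = 258.998 / 5.400 = 47.963 m while braking, for a total of 28.968 + 47.963 = 76.931 m.
Since a_F ≤ a_L and the follower starts braking later, the follower is never slower than the leader, so the closest approach is when both have stopped.
Minimum gap = 76.931 − 25.392 = 51.539 m.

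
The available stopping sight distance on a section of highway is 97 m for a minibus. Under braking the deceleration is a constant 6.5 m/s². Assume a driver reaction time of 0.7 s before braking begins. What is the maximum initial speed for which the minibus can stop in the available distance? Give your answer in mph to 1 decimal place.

Stopping distance: v·t_r + v²/(2a) = 97 with t_r = 0.7 s and a = 6.500 m/s².
So v² + 9.100 v − 1261.00 = 0.
Positive root: v = −a·t_r + √((a·t_r)² + 2a·d) = −4.550 + √(20.702 + 1261.00) = 31.2509 m/s.
31.2509 m/s ÷ 0.44704 = 69.906 mph.

Maximum speed ≈ 69.9 mph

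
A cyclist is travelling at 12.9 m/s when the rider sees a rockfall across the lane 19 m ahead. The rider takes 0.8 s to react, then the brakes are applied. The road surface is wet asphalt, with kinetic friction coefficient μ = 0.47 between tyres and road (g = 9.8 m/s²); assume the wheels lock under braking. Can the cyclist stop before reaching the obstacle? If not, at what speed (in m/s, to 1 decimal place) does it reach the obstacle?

No — it strikes the obstacle at 9.3 m/s

a = μg = 0.47 × 9.8 = 4.606 m/s².
Reaction distance = 12.9000 × 0.8 = 10.320 m.
Braking distance needed to stop: v²/(2a) = 166.410 / 9.212 = 18.064 m, so total needed = 10.320 + 18.064 = 28.384 m > 19 m — it cannot stop.
Distance remaining when braking begins: 19 − 10.320 = 8.680 m.
v² = v₀² − 2a·d = 166.410 − 2 × 4.606 × 8.680 = 86.450 m²/s².
v = √86.450 = 9.298 m/s.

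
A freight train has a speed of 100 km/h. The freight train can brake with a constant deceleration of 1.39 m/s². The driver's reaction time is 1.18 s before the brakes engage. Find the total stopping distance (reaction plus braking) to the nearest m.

100 km/h ÷ 3.6 = 27.7778 m/s.
Reaction distance = v·t_r = 27.7778 × 1.18 = 32.778 m.
Braking distance = v²/(2a) = 27.7778² / (2 × 1.390) = 771.606 / 2.780 = 277.556 m.
Total = 32.778 + 277.556 = 310.334 m.

Total stopping distance ≈ 310 m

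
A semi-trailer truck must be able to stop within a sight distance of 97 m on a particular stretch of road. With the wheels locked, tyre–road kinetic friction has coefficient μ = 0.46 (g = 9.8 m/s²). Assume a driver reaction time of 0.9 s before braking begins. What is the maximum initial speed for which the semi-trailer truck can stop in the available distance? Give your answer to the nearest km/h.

a = μg = 0.46 × 9.8 = 4.508 m/s².
Stopping distance: v·t_r + v²/(2a) = 97 with t_r = 0.9 s and a = 4.508 m/s².
So v² + 8.114 v − 874.55 = 0.
Positive root: v = −a·t_r + √((a·t_r)² + 2a·d) = −4.057 + √(16.459 + 874.55) = 25.7928 m/s.
25.7928 m/s × 3.6 = 92.854 km/h.

Maximum speed ≈ 93 km/h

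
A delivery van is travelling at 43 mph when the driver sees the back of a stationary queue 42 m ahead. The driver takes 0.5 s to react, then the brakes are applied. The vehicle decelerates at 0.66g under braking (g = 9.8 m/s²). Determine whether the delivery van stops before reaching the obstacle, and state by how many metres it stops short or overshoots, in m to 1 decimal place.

Yes — it stops 3.8 m short of the obstacle

43 mph × 0.44704 = 19.2227 m/s.
a = 0.66 × 9.8 = 6.468 m/s².
Reaction distance = 19.2227 × 0.5 = 9.611 m.
Braking distance = v²/(2a) = 369.512 / 12.936 = 28.565 m.
Total stopping distance = 9.611 + 28.565 = 38.176 m, vs 42 m available — it stops with 42 − 38.176 = 3.824 m to spare.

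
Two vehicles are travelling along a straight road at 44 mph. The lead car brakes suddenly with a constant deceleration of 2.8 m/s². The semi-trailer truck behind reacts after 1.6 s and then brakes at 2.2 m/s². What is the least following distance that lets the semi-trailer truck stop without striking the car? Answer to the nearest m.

Minimum gap ≈ 50 m

44 mph × 0.44704 = 19.6698 m/s.
Leader travels v²/(2a_L) = 386.901 / 5.600 = 69.089 m before stopping.
Follower covers v·t_r = 19.6698 × 1.6 = 31.472 m while reacting, then v²/(2a_F) = 386.901 / 4.400 = 87.932 m while braking, for a total of 31.472 + 87.932 = 119.404 m.
Since a_F ≤ a_L and the follower starts braking later, the follower is never slower than the leader, so the closest approach is when both have stopped.
Minimum gap = 119.404 − 69.089 = 50.315 m.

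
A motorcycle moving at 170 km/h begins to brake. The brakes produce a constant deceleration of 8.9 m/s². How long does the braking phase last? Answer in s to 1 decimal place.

170 km/h ÷ 3.6 = 47.2222 m/s.
Braking time = v/a = 47.2222 / 8.900 = 5.306 s.

Braking time ≈ 5.3 s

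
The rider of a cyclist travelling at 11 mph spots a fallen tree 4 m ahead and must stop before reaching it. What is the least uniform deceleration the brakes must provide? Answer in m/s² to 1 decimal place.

11 mph × 0.44704 = 4.9174 m/s.
v² = 2a·d ⇒ a = v²/(2d) = 4.9174² / (2 × 4.000) = 24.181 / 8.000 = 3.0226 m/s².

Required deceleration ≈ 3.0 m/s²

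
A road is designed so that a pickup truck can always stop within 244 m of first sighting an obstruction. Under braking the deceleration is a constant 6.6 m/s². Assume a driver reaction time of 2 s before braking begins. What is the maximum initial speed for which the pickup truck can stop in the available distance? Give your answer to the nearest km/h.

Maximum speed ≈ 162 km/h

Stopping distance: v·t_r + v²/(2a) = 244 with t_r = 2 s and a = 6.600 m/s².
So v² + 26.400 v − 3220.80 = 0.
Positive root: v = −a·t_r + √((a·t_r)² + 2a·d) = −13.200 + √(174.240 + 3220.80) = 45.0670 m/s.
45.0670 m/s × 3.6 = 162.241 km/h.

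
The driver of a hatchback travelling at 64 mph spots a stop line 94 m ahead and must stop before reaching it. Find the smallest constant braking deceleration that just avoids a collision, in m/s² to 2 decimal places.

64 mph × 0.44704 = 28.6106 m/s.
v² = 2a·d ⇒ a = v²/(2d) = 28.6106² / (2 × 94.000) = 818.566 / 188.000 = 4.3541 m/s².

Required deceleration ≈ 4.35 m/s²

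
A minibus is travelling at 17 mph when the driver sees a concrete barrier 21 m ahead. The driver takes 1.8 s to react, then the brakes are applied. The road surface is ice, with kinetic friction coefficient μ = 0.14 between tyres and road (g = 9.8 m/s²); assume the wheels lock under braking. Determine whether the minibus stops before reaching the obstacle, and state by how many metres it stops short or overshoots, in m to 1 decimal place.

17 mph × 0.44704 = 7.5997 m/s.
a = μg = 0.14 × 9.8 = 1.372 m/s².
Reaction distance = 7.5997 × 1.8 = 13.679 m.
Braking distance = v²/(2a) = 57.755 / 2.744 = 21.048 m.
Total stopping distance = 13.679 + 21.048 = 34.727 m, vs 21 m available — it cannot stop in time and overshoots by 34.727 − 21 = 13.727 m.

No — it overshoots by 13.7 m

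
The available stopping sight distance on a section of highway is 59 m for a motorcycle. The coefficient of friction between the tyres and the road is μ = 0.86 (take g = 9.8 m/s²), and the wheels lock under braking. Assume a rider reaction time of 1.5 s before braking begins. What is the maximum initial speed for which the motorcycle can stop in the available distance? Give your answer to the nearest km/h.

Maximum speed ≈ 77 km/h

a = μg = 0.86 × 9.8 = 8.428 m/s².
Stopping distance: v·t_r + v²/(2a) = 59 with t_r = 1.5 s and a = 8.428 m/s².
So v² + 25.284 v − 994.50 = 0.
Positive root: v = −a·t_r + √((a·t_r)² + 2a·d) = −12.642 + √(159.820 + 994.50) = 21.3333 m/s.
21.3333 m/s × 3.6 = 76.800 km/h.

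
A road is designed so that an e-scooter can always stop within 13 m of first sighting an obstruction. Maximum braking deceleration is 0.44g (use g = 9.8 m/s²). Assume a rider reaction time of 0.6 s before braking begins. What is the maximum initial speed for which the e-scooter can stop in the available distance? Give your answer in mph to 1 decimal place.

a = 0.44 × 9.8 = 4.312 m/s².
Stopping distance: v·t_r + v²/(2a) = 13 with t_r = 0.6 s and a = 4.312 m/s².
So v² + 5.174 v − 112.11 = 0.
Positive root: v = −a·t_r + √((a·t_r)² + 2a·d) = −2.587 + √(6.693 + 112.11) = 8.3127 m/s.
8.3127 m/s ÷ 0.44704 = 18.595 mph.

Maximum speed ≈ 18.6 mph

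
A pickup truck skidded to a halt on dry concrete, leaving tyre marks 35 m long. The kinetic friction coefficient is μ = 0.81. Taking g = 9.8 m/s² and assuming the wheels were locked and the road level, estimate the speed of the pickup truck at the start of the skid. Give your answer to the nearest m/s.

Initial speed ≈ 24 m/s

Deceleration a = μg = 0.81 × 9.8 = 7.938 m/s².
v = √(2a·d) = √(2 × 7.938 × 35) = √555.660 = 23.5724 m/s.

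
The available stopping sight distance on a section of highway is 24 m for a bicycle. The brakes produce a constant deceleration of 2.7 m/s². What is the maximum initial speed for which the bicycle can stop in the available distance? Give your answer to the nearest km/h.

v²/(2a) = d ⇒ v = √(2 × 2.700 × 24) = √129.60 = 11.3842 m/s.
11.3842 m/s × 3.6 = 40.983 km/h.

Maximum speed ≈ 41 km/h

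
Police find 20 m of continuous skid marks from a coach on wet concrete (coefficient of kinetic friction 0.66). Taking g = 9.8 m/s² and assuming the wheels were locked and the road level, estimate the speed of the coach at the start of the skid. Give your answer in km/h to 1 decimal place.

Initial speed ≈ 57.9 km/h

Deceleration a = μg = 0.66 × 9.8 = 6.468 m/s².
v = √(2a·d) = √(2 × 6.468 × 20) = √258.720 = 16.0848 m/s.
= 16.0848 × 3.6 = 57.905 km/h.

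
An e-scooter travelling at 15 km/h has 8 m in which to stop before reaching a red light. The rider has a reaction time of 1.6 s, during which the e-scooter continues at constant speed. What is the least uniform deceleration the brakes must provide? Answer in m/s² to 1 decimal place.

Required deceleration ≈ 6.5 m/s²

15 km/h ÷ 3.6 = 4.1667 m/s.
Distance covered during reaction = 4.1667 × 1.6 = 6.667 m.
Distance available for braking: 8 − 6.667 = 1.333 m.
v² = 2a·d ⇒ a = v²/(2d) = 4.1667² / (2 × 1.333) = 17.361 / 2.666 = 6.5120 m/s².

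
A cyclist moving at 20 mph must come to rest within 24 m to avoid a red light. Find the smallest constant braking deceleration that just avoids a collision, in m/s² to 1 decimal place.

Required deceleration ≈ 1.7 m/s²

20 mph × 0.44704 = 8.9408 m/s.
v² = 2a·d ⇒ a = v²/(2d) = 8.9408² / (2 × 24.000) = 79.938 / 48.000 = 1.6654 m/s².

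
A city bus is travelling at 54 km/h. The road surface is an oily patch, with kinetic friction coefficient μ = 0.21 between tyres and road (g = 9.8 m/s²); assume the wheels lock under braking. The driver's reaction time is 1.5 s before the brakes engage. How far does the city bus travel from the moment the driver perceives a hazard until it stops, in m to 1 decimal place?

54 km/h ÷ 3.6 = 15.0000 m/s.
a = μg = 0.21 × 9.8 = 2.058 m/s².
Reaction distance = v·t_r = 15.0000 × 1.5 = 22.500 m.
Braking distance = v²/(2a) = 15.0000² / (2 × 2.058) = 225.000 / 4.116 = 54.665 m.
Total = 22.500 + 54.665 = 77.165 m.

Total stopping distance ≈ 77.2 m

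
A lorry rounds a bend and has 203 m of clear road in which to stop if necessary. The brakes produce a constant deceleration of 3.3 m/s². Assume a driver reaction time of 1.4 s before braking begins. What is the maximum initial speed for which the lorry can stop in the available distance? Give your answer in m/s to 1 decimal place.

Maximum speed ≈ 32.3 m/s

Stopping distance: v·t_r + v²/(2a) = 203 with t_r = 1.4 s and a = 3.300 m/s².
So v² + 9.240 v − 1339.80 = 0.
Positive root: v = −a·t_r + √((a·t_r)² + 2a·d) = −4.620 + √(21.344 + 1339.80) = 32.2737 m/s.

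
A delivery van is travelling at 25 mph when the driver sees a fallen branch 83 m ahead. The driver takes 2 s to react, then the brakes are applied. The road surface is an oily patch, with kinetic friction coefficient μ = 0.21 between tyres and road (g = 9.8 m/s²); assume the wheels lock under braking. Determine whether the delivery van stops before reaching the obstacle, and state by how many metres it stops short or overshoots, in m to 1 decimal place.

Yes — it stops 30.3 m short of the obstacle

25 mph × 0.44704 = 11.1760 m/s.
a = μg = 0.21 × 9.8 = 2.058 m/s².
Reaction distance = 11.1760 × 2 = 22.352 m.
Braking distance = v²/(2a) = 124.903 / 4.116 = 30.346 m.
Total stopping distance = 22.352 + 30.346 = 52.698 m, vs 83 m available — it stops with 83 − 52.698 = 30.302 m to spare.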